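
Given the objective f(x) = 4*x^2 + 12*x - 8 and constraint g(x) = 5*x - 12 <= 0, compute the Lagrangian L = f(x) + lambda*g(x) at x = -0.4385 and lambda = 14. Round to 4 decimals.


Step 1: Evaluate f(x).
f(-0.4385) = 4*(-0.4385)^2 + 12*(-0.4385) - 8 = -12.4929
Step 2: Evaluate g(x).
g(-0.4385) = 5*-0.4385 - 12 = -14.1925
Step 3: Compute Lagrangian.
L = -12.4929 + 14*-14.1925 = -211.1879


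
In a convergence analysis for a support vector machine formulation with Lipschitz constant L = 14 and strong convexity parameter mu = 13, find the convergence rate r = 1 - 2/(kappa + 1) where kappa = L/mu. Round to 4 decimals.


Step 1: Compute the condition number.
kappa = L/mu = 14/13 = 1.0769
Step 2: Compute the convergence rate.
r = 1 - 2/(kappa + 1) = 1 - 2*mu/(L + mu) = (L - mu)/(L + mu) = 1/27 = 0.037


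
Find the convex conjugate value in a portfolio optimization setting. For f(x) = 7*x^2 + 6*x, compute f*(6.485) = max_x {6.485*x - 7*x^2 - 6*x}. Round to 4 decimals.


f*(y) = sup_x {y*x - a*x^2 - b*x} = sup_x {(y-b)*x - a*x^2}
FOC: (y - b) - 2a*x = 0 => x* = (y - b)/(2a)
x* = (6.485 - 6)/(2*7) = 0.0346
f*(6.485) = (y-b)^2/(4a) = (6.485 - 6)^2/(4*7)
= 0.2352/28 = 0.0084


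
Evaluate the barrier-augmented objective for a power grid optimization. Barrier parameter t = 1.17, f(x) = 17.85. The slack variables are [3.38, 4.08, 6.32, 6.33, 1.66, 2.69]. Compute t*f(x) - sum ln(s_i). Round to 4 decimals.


Step 1: Compute log-barrier.
ln values: [1.2179, 1.4061, 1.8437, 1.8453, 0.5068, 0.9895]
phi = -(1.2179 + 1.4061 + 1.8437 + 1.8453 + 0.5068 + 0.9895) = -7.8094
Step 2: Compute augmented objective.
t*f(x) = 1.17*17.85 = 20.8845
Total = 20.8845 - 7.8094 = 13.0751


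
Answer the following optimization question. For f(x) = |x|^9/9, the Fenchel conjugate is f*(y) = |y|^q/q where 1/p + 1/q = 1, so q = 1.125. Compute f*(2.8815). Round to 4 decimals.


The conjugate exponent q satisfies 1/p + 1/q = 1.
p = 9, so q = 9/(9 - 1) = 1.125
|y|^q = 2.8815^1.125 = 3.2891
f*(2.8815) = 3.2891 / 1.125 = 2.9236


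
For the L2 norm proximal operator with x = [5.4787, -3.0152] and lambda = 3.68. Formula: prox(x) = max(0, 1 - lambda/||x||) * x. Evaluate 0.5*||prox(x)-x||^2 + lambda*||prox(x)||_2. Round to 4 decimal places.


Step 1: Compute ||x||.
||x|| = 6.2536
Step 2: Compute scaling factor.
scale = max(0, 1 - 3.68/6.2536) = 0.4115
Step 3: prox(x) = [2.2547, -1.2409]
||prox(x)|| = 2.5736
Step 4: Proximal objective.
0.5*||prox-x||^2 = 6.7712
lambda*||prox|| = 9.4708
Total = 16.2421


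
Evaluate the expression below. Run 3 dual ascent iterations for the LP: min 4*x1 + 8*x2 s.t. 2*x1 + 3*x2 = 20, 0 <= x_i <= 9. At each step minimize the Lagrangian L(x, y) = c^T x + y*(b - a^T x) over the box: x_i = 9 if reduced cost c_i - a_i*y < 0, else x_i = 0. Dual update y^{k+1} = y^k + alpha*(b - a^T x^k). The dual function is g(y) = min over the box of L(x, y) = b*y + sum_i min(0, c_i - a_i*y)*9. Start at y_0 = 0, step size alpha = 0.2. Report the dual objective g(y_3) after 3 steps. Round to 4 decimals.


Dual ascent for LP: min 4*x1 + 8*x2, 2*x1 + 3*x2 = 20, 0 <= x_i <= 9
Step 1: y^k = 0.0, reduced costs: (4.0, 8.0)
  x^k = (0.0, 0.0), subgradient = b - a^T x = 20.0
  y^{k+1} = 0.0 + 0.2*20.0 = 4.0
Step 2: y^k = 4.0, reduced costs: (-4.0, -4.0)
  x^k = (9.0, 9.0), subgradient = b - a^T x = -25.0
  y^{k+1} = 4.0 + 0.2*-25.0 = -1.0
Step 3: y^k = -1.0, reduced costs: (6.0, 11.0)
  x^k = (0.0, 0.0), subgradient = b - a^T x = 20.0
  y^{k+1} = -1.0 + 0.2*20.0 = 3.0
Dual objective at y_3 = 3.0: reduced costs (-2.0, -1.0), box minimizer x = (9.0, 9.0)
g(y_3) = b*y + (c1 - a1*y)*x1 + (c2 - a2*y)*x2 = 20*3.0 + (-2.0)*9.0 + (-1.0)*9.0 = 60.0 - 18.0 - 9.0 = 33.0


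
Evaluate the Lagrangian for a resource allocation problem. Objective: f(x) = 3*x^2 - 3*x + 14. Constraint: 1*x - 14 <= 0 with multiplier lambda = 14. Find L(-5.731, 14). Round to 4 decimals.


Step 1: Evaluate f(x).
f(-5.731) = 3*(-5.731)^2 - 3*(-5.731) + 14 = 129.7261
Step 2: Evaluate g(x).
g(-5.731) = 1*-5.731 - 14 = -19.731
Step 3: Compute Lagrangian.
L = 129.7261 + 14*-19.731 = -146.5079


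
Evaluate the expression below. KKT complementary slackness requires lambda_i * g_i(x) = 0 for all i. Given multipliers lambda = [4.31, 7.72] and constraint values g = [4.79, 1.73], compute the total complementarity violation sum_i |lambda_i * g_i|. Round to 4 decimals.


KKT complementary slackness check:
lambda_1 * g_1 = 4.31 * 4.79 = 20.6449
lambda_2 * g_2 = 7.72 * 1.73 = 13.3556
Total violation = 20.6449 + 13.3556 = 34.0005


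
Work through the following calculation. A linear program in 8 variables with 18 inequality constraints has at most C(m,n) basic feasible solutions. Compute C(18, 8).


Each vertex corresponds to some choice of n active constraints out of m, so the number of vertices is at most C(m, n) = m! / (n!(m-n)!).
m = 18, n = 8
Numerator: 18 * 17 * 16 * 15 * 14 * 13 * 12 * 11
Denominator: 8! = 40320
C(18, 8) = 43758


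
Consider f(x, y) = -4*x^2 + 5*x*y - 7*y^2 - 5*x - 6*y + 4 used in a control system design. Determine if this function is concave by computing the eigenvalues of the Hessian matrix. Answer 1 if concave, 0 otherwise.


The Hessian of f(x,y) = -4*x^2 + 5*x*y - 7*y^2 - 5*x - 6*y + 4 is:
H = [[-8, 5], [5, -14]]
Trace = -8 - 14 = -22
Determinant = -8*-14 - (5)^2 = 87
Discriminant = (-22)^2 - 4*87 = 136.0
Eigenvalues: lambda_1 = -16.831, lambda_2 = -5.169
The function is concave.

1


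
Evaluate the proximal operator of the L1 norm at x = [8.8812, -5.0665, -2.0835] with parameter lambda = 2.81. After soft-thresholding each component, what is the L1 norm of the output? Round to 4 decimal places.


Soft-thresholding with lambda = 2.81:
prox(8.8812) = sign(8.8812)*max(|8.8812| - 2.81, 0) = 6.0712
prox(-5.0665) = sign(-5.0665)*max(|-5.0665| - 2.81, 0) = -2.2565
prox(-2.0835) = sign(-2.0835)*max(|-2.0835| - 2.81, 0) = 0.0
prox(x) = [6.0712, -2.2565, 0.0]
||prox(x)||_1 = 6.0712 + 2.2565 + 0.0 = 8.3277


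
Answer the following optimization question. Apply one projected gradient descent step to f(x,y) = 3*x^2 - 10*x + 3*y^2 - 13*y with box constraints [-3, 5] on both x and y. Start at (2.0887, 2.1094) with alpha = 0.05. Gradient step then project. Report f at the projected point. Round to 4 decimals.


Step 1: Compute gradient at (2.0887, 2.1094).
grad_x = 2*3*2.0887 - 10 = 2.5322
grad_y = 2*3*2.1094 - 13 = -0.3436
Step 2: Gradient step.
x_raw = 2.0887 - 0.05*2.5322 = 1.9621
y_raw = 2.1094 - 0.05*-0.3436 = 2.1266
Step 3: Project onto [-3, 5].
x_proj = clip(1.9621) = 1.9621
y_proj = clip(2.1266) = 2.1266
Step 4: Evaluate f.
f(1.9621, 2.1266) = -22.15


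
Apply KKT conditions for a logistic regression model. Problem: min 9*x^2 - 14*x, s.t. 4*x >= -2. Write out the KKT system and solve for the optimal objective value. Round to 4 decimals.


Step 1: Try lambda = 0 (constraint inactive).
Stationarity: 2*9*x - 14 = 0
x* = 14/(2*9) = 7/9 = 0.7778 (rounded; the exact value 7/9 is used below)
Check constraint: 4*0.7778 = 3.1112 >= -2 -- satisfied.
Step 2: Compute optimal value.
f(x*) = 9*(7/9)^2 - 14*(7/9) = -5.4444


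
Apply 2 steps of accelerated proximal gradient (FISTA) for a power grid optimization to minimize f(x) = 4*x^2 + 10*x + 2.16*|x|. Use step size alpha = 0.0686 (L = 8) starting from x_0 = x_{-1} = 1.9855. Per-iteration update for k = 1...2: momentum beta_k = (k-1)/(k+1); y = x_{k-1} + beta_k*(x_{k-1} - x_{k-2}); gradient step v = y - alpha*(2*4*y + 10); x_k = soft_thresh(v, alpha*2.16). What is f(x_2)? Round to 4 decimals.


FISTA on f(x) = 4*x^2 + 10*x + 2.16*|x|
L = 8, alpha = 0.0686
Iteration 1: beta = 0.0, y = 1.9855 + 0.0*(1.9855 - 1.9855) = 1.9855
  grad(y) = 25.884, v = y - alpha*grad = 0.2099
  prox(v) = soft_thresh(0.2099, 0.1482) = 0.0617
Iteration 2: beta = 0.3333, y = 0.0617 + 0.3333*(0.0617 - 1.9855) = -0.5796
  grad(y) = 5.3633, v = y - alpha*grad = -0.9475
  prox(v) = soft_thresh(-0.9475, 0.1482) = -0.7993
f(x_2) = 4*(-0.7993)^2 + 10*(-0.7993) + 2.16*|-0.7993| = -3.711


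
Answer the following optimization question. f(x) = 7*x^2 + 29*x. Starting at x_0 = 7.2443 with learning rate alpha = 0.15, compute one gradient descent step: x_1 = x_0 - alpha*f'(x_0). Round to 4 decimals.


We compute the gradient at x_0 and apply the update.
f'(x) = 14*x + 29
f'(7.2443) = 14*7.2443 + 29 = 130.4202
x_1 = 7.2443 - 0.15*130.4202 = -12.3187


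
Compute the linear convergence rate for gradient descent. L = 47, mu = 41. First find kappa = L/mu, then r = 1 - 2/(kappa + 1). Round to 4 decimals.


Step 1: Compute the condition number.
kappa = L/mu = 47/41 = 1.1463
Step 2: Compute the convergence rate.
r = 1 - 2/(kappa + 1) = 1 - 2*mu/(L + mu) = (L - mu)/(L + mu) = 6/88 = 0.0682


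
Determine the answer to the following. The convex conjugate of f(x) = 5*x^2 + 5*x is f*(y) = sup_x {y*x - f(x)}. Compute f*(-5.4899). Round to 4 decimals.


f*(y) = sup_x {y*x - a*x^2 - b*x} = sup_x {(y-b)*x - a*x^2}
FOC: (y - b) - 2a*x = 0 => x* = (y - b)/(2a)
x* = (-5.4899 - 5)/(2*5) = -1.049
f*(-5.4899) = (y-b)^2/(4a) = (-5.4899 - 5)^2/(4*5)
= 110.038/20 = 5.5019


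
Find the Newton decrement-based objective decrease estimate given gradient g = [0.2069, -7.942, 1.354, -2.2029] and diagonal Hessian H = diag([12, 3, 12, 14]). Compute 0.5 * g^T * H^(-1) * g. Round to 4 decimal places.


Step 1: H is diagonal, so H^(-1) * g = [0.0172, -2.6473, 0.1128, -0.1574].
Step 2: g^T H^(-1) g = sum_i g_i^2 / H_ii
  = (0.2069)^2/12 + (-7.942)^2/3 + (1.354)^2/12 + (-2.2029)^2/14
  = 0.0036 + 21.0251 + 0.1528 + 0.3466 = 21.5281
Step 3: Objective decrease = 0.5 * g^T H^(-1) g = 10.764


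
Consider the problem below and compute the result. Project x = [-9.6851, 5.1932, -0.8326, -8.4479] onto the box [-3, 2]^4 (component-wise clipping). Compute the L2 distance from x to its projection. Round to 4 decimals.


Project each component onto [-3, 2].
clip(-9.6851) = -3.0, clip(5.1932) = 2.0, clip(-0.8326) = -0.8326, clip(-8.4479) = -3.0
Projection = [-3.0, 2.0, -0.8326, -3.0]
Squared diffs: [44.6906, 10.1965, 0.0, 29.6796]
Distance = sqrt(84.5667) = 9.196


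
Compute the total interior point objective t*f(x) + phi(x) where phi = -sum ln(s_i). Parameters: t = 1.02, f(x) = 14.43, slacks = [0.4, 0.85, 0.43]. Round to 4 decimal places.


Step 1: Compute log-barrier.
ln values: [-0.9163, -0.1625, -0.844]
phi = -(-0.9163 - 0.1625 - 0.844) = 1.9228
Step 2: Compute augmented objective.
t*f(x) = 1.02*14.43 = 14.7186
Total = 14.7186 + 1.9228 = 16.6414


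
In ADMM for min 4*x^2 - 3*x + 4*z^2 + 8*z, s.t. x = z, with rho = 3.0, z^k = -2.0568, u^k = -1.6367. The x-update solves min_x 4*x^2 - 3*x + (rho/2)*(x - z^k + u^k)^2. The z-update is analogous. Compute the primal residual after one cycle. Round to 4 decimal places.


ADMM iteration with rho = 3.0, z^k = -2.0568, u^k = -1.6367
Step 1: x-update.
Minimize 4*x^2 - 3*x + (3.0/2)*(x + 2.0568 - 1.6367)^2
FOC: (2*4 + 3.0)*x = 3 + 3.0*(-2.0568 + 1.6367)
x^{k+1} = 0.1582
Step 2: z-update.
Minimize 4*z^2 + 8*z + (3.0/2)*(0.1582 - z - 1.6367)^2
FOC: (2*4 + 3.0)*z = -8 + 3.0*(0.1582 - 1.6367)
z^{k+1} = -1.1305
Step 3: u-update.
u^{k+1} = -1.6367 + 0.1582 + 1.1305 = -0.348
Step 4: Primal residual = |0.1582 + 1.1305| = 1.2887


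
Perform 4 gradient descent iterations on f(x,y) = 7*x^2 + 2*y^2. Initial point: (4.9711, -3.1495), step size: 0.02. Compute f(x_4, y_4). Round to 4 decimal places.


Gradient descent on f(x,y) = 7*x^2 + 2*y^2.
Starting point: (4.9711, -3.1495), alpha = 0.02
Step 1: grad_x = 2*7*4.9711 = 69.5954, grad_y = 2*2*-3.1495 = -12.598
  x_1 = 4.9711 - 0.02*69.5954 = 3.5792
  y_1 = -3.1495 - 0.02*-12.598 = -2.8975
Step 2: grad_x = 2*7*3.5792 = 50.1087, grad_y = 2*2*-2.8975 = -11.5902
  x_2 = 3.5792 - 0.02*50.1087 = 2.577
  y_2 = -2.8975 - 0.02*-11.5902 = -2.6657
Step 3: grad_x = 2*7*2.577 = 36.0783, grad_y = 2*2*-2.6657 = -10.6629
  x_3 = 2.577 - 0.02*36.0783 = 1.8555
  y_3 = -2.6657 - 0.02*-10.6629 = -2.4525
Step 4: grad_x = 2*7*1.8555 = 25.9763, grad_y = 2*2*-2.4525 = -9.8099
  x_4 = 1.8555 - 0.02*25.9763 = 1.3359
  y_4 = -2.4525 - 0.02*-9.8099 = -2.2563
f(1.3359, -2.2563) = 7*1.3359^2 + 2*(-2.2563)^2 = 22.6745


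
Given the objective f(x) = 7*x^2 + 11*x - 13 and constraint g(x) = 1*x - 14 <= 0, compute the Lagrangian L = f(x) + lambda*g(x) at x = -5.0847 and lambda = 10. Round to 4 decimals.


Step 1: Evaluate f(x).
f(-5.0847) = 7*(-5.0847)^2 + 11*(-5.0847) - 13 = 112.0475
Step 2: Evaluate g(x).
g(-5.0847) = 1*-5.0847 - 14 = -19.0847
Step 3: Compute Lagrangian.
L = 112.0475 + 10*-19.0847 = -78.7995


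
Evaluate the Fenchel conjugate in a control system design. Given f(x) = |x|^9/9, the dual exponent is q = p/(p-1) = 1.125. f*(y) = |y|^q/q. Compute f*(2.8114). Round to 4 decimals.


The conjugate exponent q satisfies 1/p + 1/q = 1.
p = 9, so q = 9/(9 - 1) = 1.125
|y|^q = 2.8114^1.125 = 3.1992
f*(2.8114) = 3.1992 / 1.125 = 2.8437


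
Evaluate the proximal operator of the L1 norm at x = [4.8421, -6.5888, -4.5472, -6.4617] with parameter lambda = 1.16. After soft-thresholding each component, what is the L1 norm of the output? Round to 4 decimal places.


Soft-thresholding with lambda = 1.16:
prox(4.8421) = sign(4.8421)*max(|4.8421| - 1.16, 0) = 3.6821
prox(-6.5888) = sign(-6.5888)*max(|-6.5888| - 1.16, 0) = -5.4288
prox(-4.5472) = sign(-4.5472)*max(|-4.5472| - 1.16, 0) = -3.3872
prox(-6.4617) = sign(-6.4617)*max(|-6.4617| - 1.16, 0) = -5.3017
prox(x) = [3.6821, -5.4288, -3.3872, -5.3017]
||prox(x)||_1 = 3.6821 + 5.4288 + 3.3872 + 5.3017 = 17.7998


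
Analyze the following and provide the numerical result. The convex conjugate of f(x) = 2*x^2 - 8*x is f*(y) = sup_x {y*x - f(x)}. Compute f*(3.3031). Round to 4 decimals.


f*(y) = sup_x {y*x - a*x^2 - b*x} = sup_x {(y-b)*x - a*x^2}
FOC: (y - b) - 2a*x = 0 => x* = (y - b)/(2a)
x* = (3.3031 + 8)/(2*2) = 2.8258
f*(3.3031) = (y-b)^2/(4a) = (3.3031 + 8)^2/(4*2)
= 127.7601/8 = 15.97


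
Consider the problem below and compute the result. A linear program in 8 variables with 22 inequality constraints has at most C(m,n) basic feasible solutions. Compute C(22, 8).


Each vertex corresponds to some choice of n active constraints out of m, so the number of vertices is at most C(m, n) = m! / (n!(m-n)!).
m = 22, n = 8
Numerator: 22 * 21 * 20 * 19 * 18 * 17 * 16 * 15
Denominator: 8! = 40320
C(22, 8) = 319770


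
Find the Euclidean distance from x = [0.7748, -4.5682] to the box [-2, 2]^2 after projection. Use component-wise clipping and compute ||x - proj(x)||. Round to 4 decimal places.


Project each component onto [-2, 2].
clip(0.7748) = 0.7748, clip(-4.5682) = -2.0
Projection = [0.7748, -2.0]
Squared diffs: [0.0, 6.5957]
Distance = sqrt(6.5957) = 2.5682


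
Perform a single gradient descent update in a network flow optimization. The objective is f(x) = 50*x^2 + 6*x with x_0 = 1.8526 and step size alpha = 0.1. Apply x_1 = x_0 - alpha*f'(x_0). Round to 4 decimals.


We compute the gradient at x_0 and apply the update.
f'(x) = 100*x + 6
f'(1.8526) = 100*1.8526 + 6 = 191.26
x_1 = 1.8526 - 0.1*191.26 = -17.2734


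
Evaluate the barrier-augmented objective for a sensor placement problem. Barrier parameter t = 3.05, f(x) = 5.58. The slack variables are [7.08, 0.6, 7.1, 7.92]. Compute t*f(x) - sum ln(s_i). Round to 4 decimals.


Step 1: Compute log-barrier.
ln values: [1.9573, -0.5108, 1.9601, 2.0694]
phi = -(1.9573 - 0.5108 + 1.9601 + 2.0694) = -5.4759
Step 2: Compute augmented objective.
t*f(x) = 3.05*5.58 = 17.019
Total = 17.019 - 5.4759 = 11.5431


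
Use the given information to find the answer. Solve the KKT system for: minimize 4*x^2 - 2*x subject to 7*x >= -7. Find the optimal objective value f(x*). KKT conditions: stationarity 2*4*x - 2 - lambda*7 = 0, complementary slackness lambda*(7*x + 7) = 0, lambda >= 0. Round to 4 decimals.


Step 1: Try lambda = 0 (constraint inactive).
Stationarity: 2*4*x - 2 = 0
x* = 2/(2*4) = 0.25
Check constraint: 7*0.25 = 1.75 >= -7 -- satisfied.
Step 2: Compute optimal value.
f(x*) = 4*0.25^2 - 2*0.25 = -0.25


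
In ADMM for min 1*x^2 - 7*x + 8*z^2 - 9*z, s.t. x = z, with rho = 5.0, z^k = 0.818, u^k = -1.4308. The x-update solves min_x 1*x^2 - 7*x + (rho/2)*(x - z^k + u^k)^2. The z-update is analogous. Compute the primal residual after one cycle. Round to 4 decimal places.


ADMM iteration with rho = 5.0, z^k = 0.818, u^k = -1.4308
Step 1: x-update.
Minimize 1*x^2 - 7*x + (5.0/2)*(x - 0.818 - 1.4308)^2
FOC: (2*1 + 5.0)*x = 7 + 5.0*(0.818 + 1.4308)
x^{k+1} = 2.6063
Step 2: z-update.
Minimize 8*z^2 - 9*z + (5.0/2)*(2.6063 - z - 1.4308)^2
FOC: (2*8 + 5.0)*z = 9 + 5.0*(2.6063 - 1.4308)
z^{k+1} = 0.7084
Step 3: u-update.
u^{k+1} = -1.4308 + 2.6063 - 0.7084 = 0.467
Step 4: Primal residual = |2.6063 - 0.7084| = 1.8978


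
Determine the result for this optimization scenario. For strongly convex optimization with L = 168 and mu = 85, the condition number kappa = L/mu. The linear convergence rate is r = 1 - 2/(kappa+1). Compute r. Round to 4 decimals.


Step 1: Compute the condition number.
kappa = L/mu = 168/85 = 1.9765
Step 2: Compute the convergence rate.
r = 1 - 2/(kappa + 1) = 1 - 2*mu/(L + mu) = (L - mu)/(L + mu) = 83/253 = 0.3281


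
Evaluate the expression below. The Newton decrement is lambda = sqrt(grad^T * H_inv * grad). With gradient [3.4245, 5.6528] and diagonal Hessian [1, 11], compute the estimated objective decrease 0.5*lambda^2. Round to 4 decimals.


Step 1: H is diagonal, so H^(-1) * g = [3.4245, 0.5139].
Step 2: g^T H^(-1) g = sum_i g_i^2 / H_ii
  = (3.4245)^2/1 + (5.6528)^2/11
  = 11.7272 + 2.9049 = 14.6321
Step 3: Objective decrease = 0.5 * g^T H^(-1) g = 7.3161


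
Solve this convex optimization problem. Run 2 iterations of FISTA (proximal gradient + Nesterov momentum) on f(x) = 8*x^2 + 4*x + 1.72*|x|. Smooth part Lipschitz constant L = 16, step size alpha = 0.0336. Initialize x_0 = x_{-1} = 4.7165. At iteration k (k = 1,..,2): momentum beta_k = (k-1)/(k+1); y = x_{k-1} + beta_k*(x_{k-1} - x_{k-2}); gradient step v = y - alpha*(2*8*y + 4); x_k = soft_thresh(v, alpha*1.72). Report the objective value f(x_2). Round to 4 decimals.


FISTA on f(x) = 8*x^2 + 4*x + 1.72*|x|
L = 16, alpha = 0.0336
Iteration 1: beta = 0.0, y = 4.7165 + 0.0*(4.7165 - 4.7165) = 4.7165
  grad(y) = 79.464, v = y - alpha*grad = 2.0465
  prox(v) = soft_thresh(2.0465, 0.0578) = 1.9887
Iteration 2: beta = 0.3333, y = 1.9887 + 0.3333*(1.9887 - 4.7165) = 1.0795
  grad(y) = 21.2713, v = y - alpha*grad = 0.3647
  prox(v) = soft_thresh(0.3647, 0.0578) = 0.3069
f(x_2) = 8*0.3069^2 + 4*0.3069 + 1.72*|0.3069| = 2.5095


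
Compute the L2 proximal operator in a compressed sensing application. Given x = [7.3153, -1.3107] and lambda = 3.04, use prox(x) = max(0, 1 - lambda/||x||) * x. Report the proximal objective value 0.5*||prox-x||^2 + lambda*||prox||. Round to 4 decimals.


Step 1: Compute ||x||.
||x|| = 7.4318
Step 2: Compute scaling factor.
scale = max(0, 1 - 3.04/7.4318) = 0.5909
Step 3: prox(x) = [4.323, -0.7746]
||prox(x)|| = 4.3918
Step 4: Proximal objective.
0.5*||prox-x||^2 = 4.6208
lambda*||prox|| = 13.3511
Total = 17.9719


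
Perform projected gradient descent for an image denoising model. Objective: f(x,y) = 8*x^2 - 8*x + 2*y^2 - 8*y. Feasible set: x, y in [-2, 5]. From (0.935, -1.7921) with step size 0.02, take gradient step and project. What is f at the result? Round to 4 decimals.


Step 1: Compute gradient at (0.935, -1.7921).
grad_x = 2*8*0.935 - 8 = 6.96
grad_y = 2*2*-1.7921 - 8 = -15.1684
Step 2: Gradient step.
x_raw = 0.935 - 0.02*6.96 = 0.7958
y_raw = -1.7921 - 0.02*-15.1684 = -1.4887
Step 3: Project onto [-2, 5].
x_proj = clip(0.7958) = 0.7958
y_proj = clip(-1.4887) = -1.4887
Step 4: Evaluate f.
f(0.7958, -1.4887) = 15.0425


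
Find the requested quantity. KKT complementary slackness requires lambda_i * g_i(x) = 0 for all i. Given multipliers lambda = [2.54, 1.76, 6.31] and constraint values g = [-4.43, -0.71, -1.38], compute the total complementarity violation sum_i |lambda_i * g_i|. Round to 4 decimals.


KKT complementary slackness check:
lambda_1 * g_1 = 2.54 * -4.43 = -11.2522
lambda_2 * g_2 = 1.76 * -0.71 = -1.2496
lambda_3 * g_3 = 6.31 * -1.38 = -8.7078
Total violation = 11.2522 + 1.2496 + 8.7078 = 21.2096


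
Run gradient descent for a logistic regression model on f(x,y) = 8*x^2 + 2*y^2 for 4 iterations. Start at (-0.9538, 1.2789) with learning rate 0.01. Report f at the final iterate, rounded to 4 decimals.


Gradient descent on f(x,y) = 8*x^2 + 2*y^2.
Starting point: (-0.9538, 1.2789), alpha = 0.01
Step 1: grad_x = 2*8*-0.9538 = -15.2608, grad_y = 2*2*1.2789 = 5.1156
  x_1 = -0.9538 - 0.01*-15.2608 = -0.8012
  y_1 = 1.2789 - 0.01*5.1156 = 1.2277
Step 2: grad_x = 2*8*-0.8012 = -12.8191, grad_y = 2*2*1.2277 = 4.911
  x_2 = -0.8012 - 0.01*-12.8191 = -0.673
  y_2 = 1.2277 - 0.01*4.911 = 1.1786
Step 3: grad_x = 2*8*-0.673 = -10.768, grad_y = 2*2*1.1786 = 4.7145
  x_3 = -0.673 - 0.01*-10.768 = -0.5653
  y_3 = 1.1786 - 0.01*4.7145 = 1.1315
Step 4: grad_x = 2*8*-0.5653 = -9.0451, grad_y = 2*2*1.1315 = 4.526
  x_4 = -0.5653 - 0.01*-9.0451 = -0.4749
  y_4 = 1.1315 - 0.01*4.526 = 1.0862
f(-0.4749, 1.0862) = 8*(-0.4749)^2 + 2*1.0862^2 = 4.1638


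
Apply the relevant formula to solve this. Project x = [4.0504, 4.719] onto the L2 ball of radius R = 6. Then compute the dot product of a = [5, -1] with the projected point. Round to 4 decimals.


Step 1: Compute ||x|| (intermediates to 6 decimals).
||x|| = sqrt(4.0504^2 + 4.719^2) = 6.218899
Step 2: Project.
Since ||x|| > R, scale = R/||x|| = 6/6.218899 = 0.964801, proj(x) = scale * x
proj(x) = [3.90783, 4.552896]
Step 3: Dot product.
a^T * proj(x) = 5*3.90783 - 1*4.552896 = 14.9863


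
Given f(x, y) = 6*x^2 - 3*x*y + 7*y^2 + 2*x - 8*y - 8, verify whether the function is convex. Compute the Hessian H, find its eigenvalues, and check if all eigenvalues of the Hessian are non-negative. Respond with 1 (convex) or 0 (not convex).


The Hessian of f(x,y) = 6*x^2 - 3*x*y + 7*y^2 + 2*x - 8*y - 8 is:
H = [[12, -3], [-3, 14]]
Trace = 12 + 14 = 26
Determinant = 12*14 - (-3)^2 = 159
Discriminant = (26)^2 - 4*159 = 40.0
Eigenvalues: lambda_1 = 9.8377, lambda_2 = 16.1623
The function is convex.

1


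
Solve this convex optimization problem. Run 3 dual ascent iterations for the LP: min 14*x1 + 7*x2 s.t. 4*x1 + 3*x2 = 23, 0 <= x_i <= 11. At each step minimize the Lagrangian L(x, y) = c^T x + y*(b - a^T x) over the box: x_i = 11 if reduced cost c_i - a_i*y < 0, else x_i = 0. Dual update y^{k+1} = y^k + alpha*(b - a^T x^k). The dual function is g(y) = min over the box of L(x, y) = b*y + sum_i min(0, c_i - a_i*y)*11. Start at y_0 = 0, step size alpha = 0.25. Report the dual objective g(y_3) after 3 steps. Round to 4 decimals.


Dual ascent for LP: min 14*x1 + 7*x2, 4*x1 + 3*x2 = 23, 0 <= x_i <= 11
Step 1: y^k = 0.0, reduced costs: (14.0, 7.0)
  x^k = (0.0, 0.0), subgradient = b - a^T x = 23.0
  y^{k+1} = 0.0 + 0.25*23.0 = 5.75
Step 2: y^k = 5.75, reduced costs: (-9.0, -10.25)
  x^k = (11.0, 11.0), subgradient = b - a^T x = -54.0
  y^{k+1} = 5.75 + 0.25*-54.0 = -7.75
Step 3: y^k = -7.75, reduced costs: (45.0, 30.25)
  x^k = (0.0, 0.0), subgradient = b - a^T x = 23.0
  y^{k+1} = -7.75 + 0.25*23.0 = -2.0
Dual objective at y_3 = -2.0: reduced costs (22.0, 13.0), box minimizer x = (0.0, 0.0)
g(y_3) = b*y + (c1 - a1*y)*x1 + (c2 - a2*y)*x2 = 23*(-2.0) + 22.0*0.0 + 13.0*0.0 = -46.0 + 0.0 + 0.0 = -46.0


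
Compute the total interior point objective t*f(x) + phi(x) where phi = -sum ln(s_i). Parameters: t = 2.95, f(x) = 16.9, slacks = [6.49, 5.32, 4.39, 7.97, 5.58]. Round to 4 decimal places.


Step 1: Compute log-barrier.
ln values: [1.8703, 1.6715, 1.4793, 2.0757, 1.7192]
phi = -(1.8703 + 1.6715 + 1.4793 + 2.0757 + 1.7192) = -8.8159
Step 2: Compute augmented objective.
t*f(x) = 2.95*16.9 = 49.855
Total = 49.855 - 8.8159 = 41.0391


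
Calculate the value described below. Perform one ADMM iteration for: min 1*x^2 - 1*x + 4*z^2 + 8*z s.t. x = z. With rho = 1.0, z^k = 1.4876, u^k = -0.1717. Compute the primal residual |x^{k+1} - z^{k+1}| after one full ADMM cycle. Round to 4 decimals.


ADMM iteration with rho = 1.0, z^k = 1.4876, u^k = -0.1717
Step 1: x-update.
Minimize 1*x^2 - 1*x + (1.0/2)*(x - 1.4876 - 0.1717)^2
FOC: (2*1 + 1.0)*x = 1 + 1.0*(1.4876 + 0.1717)
x^{k+1} = 0.8864
Step 2: z-update.
Minimize 4*z^2 + 8*z + (1.0/2)*(0.8864 - z - 0.1717)^2
FOC: (2*4 + 1.0)*z = -8 + 1.0*(0.8864 - 0.1717)
z^{k+1} = -0.8095
Step 3: u-update.
u^{k+1} = -0.1717 + 0.8864 + 0.8095 = 1.5242
Step 4: Primal residual = |0.8864 + 0.8095| = 1.6959


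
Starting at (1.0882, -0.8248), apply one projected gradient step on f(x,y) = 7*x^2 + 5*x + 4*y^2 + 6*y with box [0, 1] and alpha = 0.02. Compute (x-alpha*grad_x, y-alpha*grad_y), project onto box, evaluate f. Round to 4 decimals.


Step 1: Compute gradient at (1.0882, -0.8248).
grad_x = 2*7*1.0882 + 5 = 20.2348
grad_y = 2*4*-0.8248 + 6 = -0.5984
Step 2: Gradient step.
x_raw = 1.0882 - 0.02*20.2348 = 0.6835
y_raw = -0.8248 - 0.02*-0.5984 = -0.8128
Step 3: Project onto [0, 1].
x_proj = clip(0.6835) = 0.6835
y_proj = clip(-0.8128) = 0.0
Step 4: Evaluate f.
f(0.6835, 0.0) = 6.6878


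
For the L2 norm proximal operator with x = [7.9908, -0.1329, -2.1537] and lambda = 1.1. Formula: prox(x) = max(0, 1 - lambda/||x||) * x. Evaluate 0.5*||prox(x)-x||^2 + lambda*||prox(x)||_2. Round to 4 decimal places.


Step 1: Compute ||x||.
||x|| = 8.277
Step 2: Compute scaling factor.
scale = max(0, 1 - 1.1/8.277) = 0.8671
Step 3: prox(x) = [6.9288, -0.1152, -1.8675]
||prox(x)|| = 7.177
Step 4: Proximal objective.
0.5*||prox-x||^2 = 0.605
lambda*||prox|| = 7.8947
Total = 8.4997


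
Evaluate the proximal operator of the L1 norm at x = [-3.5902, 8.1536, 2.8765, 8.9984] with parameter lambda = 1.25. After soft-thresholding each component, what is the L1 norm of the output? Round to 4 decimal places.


Soft-thresholding with lambda = 1.25:
prox(-3.5902) = sign(-3.5902)*max(|-3.5902| - 1.25, 0) = -2.3402
prox(8.1536) = sign(8.1536)*max(|8.1536| - 1.25, 0) = 6.9036
prox(2.8765) = sign(2.8765)*max(|2.8765| - 1.25, 0) = 1.6265
prox(8.9984) = sign(8.9984)*max(|8.9984| - 1.25, 0) = 7.7484
prox(x) = [-2.3402, 6.9036, 1.6265, 7.7484]
||prox(x)||_1 = 2.3402 + 6.9036 + 1.6265 + 7.7484 = 18.6187


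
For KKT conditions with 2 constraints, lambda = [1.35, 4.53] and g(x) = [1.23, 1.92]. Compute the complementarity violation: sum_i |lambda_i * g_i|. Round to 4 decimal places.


KKT complementary slackness check:
lambda_1 * g_1 = 1.35 * 1.23 = 1.6605
lambda_2 * g_2 = 4.53 * 1.92 = 8.6976
Total violation = 1.6605 + 8.6976 = 10.3581


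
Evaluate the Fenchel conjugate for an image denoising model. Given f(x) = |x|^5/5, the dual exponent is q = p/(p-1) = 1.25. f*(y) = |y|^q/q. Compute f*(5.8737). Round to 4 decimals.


The conjugate exponent q satisfies 1/p + 1/q = 1.
p = 5, so q = 5/(5 - 1) = 1.25
|y|^q = 5.8737^1.25 = 9.1441
f*(5.8737) = 9.1441 / 1.25 = 7.3153


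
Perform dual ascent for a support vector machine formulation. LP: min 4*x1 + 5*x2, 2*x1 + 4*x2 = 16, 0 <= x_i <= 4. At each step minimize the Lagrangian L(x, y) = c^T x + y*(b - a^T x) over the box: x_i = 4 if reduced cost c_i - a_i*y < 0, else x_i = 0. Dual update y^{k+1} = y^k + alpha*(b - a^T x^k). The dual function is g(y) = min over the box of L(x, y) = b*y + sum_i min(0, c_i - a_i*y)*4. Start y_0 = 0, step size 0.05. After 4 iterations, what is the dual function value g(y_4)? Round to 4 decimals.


Dual ascent for LP: min 4*x1 + 5*x2, 2*x1 + 4*x2 = 16, 0 <= x_i <= 4
Step 1: y^k = 0.0, reduced costs: (4.0, 5.0)
  x^k = (0.0, 0.0), subgradient = b - a^T x = 16.0
  y^{k+1} = 0.0 + 0.05*16.0 = 0.8
Step 2: y^k = 0.8, reduced costs: (2.4, 1.8)
  x^k = (0.0, 0.0), subgradient = b - a^T x = 16.0
  y^{k+1} = 0.8 + 0.05*16.0 = 1.6
Step 3: y^k = 1.6, reduced costs: (0.8, -1.4)
  x^k = (0.0, 4.0), subgradient = b - a^T x = 0.0
  y^{k+1} = 1.6 + 0.05*0.0 = 1.6
Step 4: y^k = 1.6, reduced costs: (0.8, -1.4)
  x^k = (0.0, 4.0), subgradient = b - a^T x = 0.0
  y^{k+1} = 1.6 + 0.05*0.0 = 1.6
Dual objective at y_4 = 1.6: reduced costs (0.8, -1.4), box minimizer x = (0.0, 4.0)
g(y_4) = b*y + (c1 - a1*y)*x1 + (c2 - a2*y)*x2 = 16*1.6 + 0.8*0.0 + (-1.4)*4.0 = 25.6 + 0.0 - 5.6 = 20.0


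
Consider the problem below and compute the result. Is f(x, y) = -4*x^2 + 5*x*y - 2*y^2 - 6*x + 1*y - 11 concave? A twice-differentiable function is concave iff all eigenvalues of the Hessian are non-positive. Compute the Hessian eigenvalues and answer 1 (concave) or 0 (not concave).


The Hessian of f(x,y) = -4*x^2 + 5*x*y - 2*y^2 - 6*x + 1*y - 11 is:
H = [[-8, 5], [5, -4]]
Trace = -8 - 4 = -12
Determinant = -8*-4 - (5)^2 = 7
Discriminant = (-12)^2 - 4*7 = 116.0
Eigenvalues: lambda_1 = -11.3852, lambda_2 = -0.6148
The function is concave.

1


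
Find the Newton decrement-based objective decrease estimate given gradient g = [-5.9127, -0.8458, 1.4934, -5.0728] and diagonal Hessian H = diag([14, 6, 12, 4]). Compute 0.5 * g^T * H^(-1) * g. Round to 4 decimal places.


Step 1: H is diagonal, so H^(-1) * g = [-0.4223, -0.141, 0.1245, -1.2682].
Step 2: g^T H^(-1) g = sum_i g_i^2 / H_ii
  = (-5.9127)^2/14 + (-0.8458)^2/6 + (1.4934)^2/12 + (-5.0728)^2/4
  = 2.4971 + 0.1192 + 0.1859 + 6.4333 = 9.2356
Step 3: Objective decrease = 0.5 * g^T H^(-1) g = 4.6178


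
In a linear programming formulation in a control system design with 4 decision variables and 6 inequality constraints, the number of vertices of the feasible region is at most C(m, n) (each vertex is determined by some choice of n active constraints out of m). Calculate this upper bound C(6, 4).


Each vertex corresponds to some choice of n active constraints out of m, so the number of vertices is at most C(m, n) = m! / (n!(m-n)!).
m = 6, n = 4
Numerator: 6 * 5 * 4 * 3
Denominator: 4! = 24
C(6, 4) = 15


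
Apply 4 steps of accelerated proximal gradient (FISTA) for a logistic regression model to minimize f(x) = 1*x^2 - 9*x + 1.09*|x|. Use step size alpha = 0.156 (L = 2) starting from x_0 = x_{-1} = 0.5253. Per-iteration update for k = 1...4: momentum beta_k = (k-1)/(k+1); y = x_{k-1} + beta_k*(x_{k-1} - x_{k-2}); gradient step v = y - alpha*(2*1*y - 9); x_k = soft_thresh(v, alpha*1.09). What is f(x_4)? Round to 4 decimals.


FISTA on f(x) = 1*x^2 - 9*x + 1.09*|x|
L = 2, alpha = 0.156
Iteration 1: beta = 0.0, y = 0.5253 + 0.0*(0.5253 - 0.5253) = 0.5253
  grad(y) = -7.9494, v = y - alpha*grad = 1.7654
  prox(v) = soft_thresh(1.7654, 0.17) = 1.5954
Iteration 2: beta = 0.3333, y = 1.5954 + 0.3333*(1.5954 - 0.5253) = 1.9521
  grad(y) = -5.0959, v = y - alpha*grad = 2.747
  prox(v) = soft_thresh(2.747, 0.17) = 2.577
Iteration 3: beta = 0.5, y = 2.577 + 0.5*(2.577 - 1.5954) = 3.0678
  grad(y) = -2.8644, v = y - alpha*grad = 3.5146
  prox(v) = soft_thresh(3.5146, 0.17) = 3.3446
Iteration 4: beta = 0.6, y = 3.3446 + 0.6*(3.3446 - 2.577) = 3.8052
  grad(y) = -1.3897, v = y - alpha*grad = 4.022
  prox(v) = soft_thresh(4.022, 0.17) = 3.8519
f(x_4) = 1*3.8519^2 - 9*3.8519 + 1.09*|3.8519| = -15.6314


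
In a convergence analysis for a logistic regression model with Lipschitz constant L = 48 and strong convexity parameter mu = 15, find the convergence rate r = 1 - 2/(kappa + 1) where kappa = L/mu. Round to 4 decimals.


Step 1: Compute the condition number.
kappa = L/mu = 48/15 = 3.2
Step 2: Compute the convergence rate.
r = 1 - 2/(kappa + 1) = 1 - 2*mu/(L + mu) = (L - mu)/(L + mu) = 33/63 = 0.5238


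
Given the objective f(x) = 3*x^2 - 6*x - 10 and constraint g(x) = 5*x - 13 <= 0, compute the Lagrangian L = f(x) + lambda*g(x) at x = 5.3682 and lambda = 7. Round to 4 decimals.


Step 1: Evaluate f(x).
f(5.3682) = 3*5.3682^2 - 6*5.3682 - 10 = 44.2435
Step 2: Evaluate g(x).
g(5.3682) = 5*5.3682 - 13 = 13.841
Step 3: Compute Lagrangian.
L = 44.2435 + 7*13.841 = 141.1305


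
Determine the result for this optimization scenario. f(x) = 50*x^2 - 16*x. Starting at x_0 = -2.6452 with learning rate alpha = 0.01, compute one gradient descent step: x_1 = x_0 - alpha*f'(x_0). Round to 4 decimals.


We compute the gradient at x_0 and apply the update.
f'(x) = 100*x - 16
f'(-2.6452) = 100*-2.6452 - 16 = -280.52
x_1 = -2.6452 - 0.01*-280.52 = 0.16


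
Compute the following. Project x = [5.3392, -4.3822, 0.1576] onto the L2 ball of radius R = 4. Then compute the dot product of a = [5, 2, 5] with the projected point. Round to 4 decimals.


Step 1: Compute ||x|| (intermediates to 6 decimals).
||x|| = sqrt(5.3392^2 + (-4.3822)^2 + 0.1576^2) = 6.909093
Step 2: Project.
Since ||x|| > R, scale = R/||x|| = 4/6.909093 = 0.578947, proj(x) = scale * x
proj(x) = [3.091114, -2.537062, 0.091242]
Step 3: Dot product.
a^T * proj(x) = 5*3.091114 + 2*(-2.537062) + 5*0.091242 = 10.8377


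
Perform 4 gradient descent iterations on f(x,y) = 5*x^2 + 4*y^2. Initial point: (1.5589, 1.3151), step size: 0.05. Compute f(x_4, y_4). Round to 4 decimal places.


Gradient descent on f(x,y) = 5*x^2 + 4*y^2.
Starting point: (1.5589, 1.3151), alpha = 0.05
Step 1: grad_x = 2*5*1.5589 = 15.589, grad_y = 2*4*1.3151 = 10.5208
  x_1 = 1.5589 - 0.05*15.589 = 0.7795
  y_1 = 1.3151 - 0.05*10.5208 = 0.7891
Step 2: grad_x = 2*5*0.7795 = 7.7945, grad_y = 2*4*0.7891 = 6.3125
  x_2 = 0.7795 - 0.05*7.7945 = 0.3897
  y_2 = 0.7891 - 0.05*6.3125 = 0.4734
Step 3: grad_x = 2*5*0.3897 = 3.8973, grad_y = 2*4*0.4734 = 3.7875
  x_3 = 0.3897 - 0.05*3.8973 = 0.1949
  y_3 = 0.4734 - 0.05*3.7875 = 0.2841
Step 4: grad_x = 2*5*0.1949 = 1.9486, grad_y = 2*4*0.2841 = 2.2725
  x_4 = 0.1949 - 0.05*1.9486 = 0.0974
  y_4 = 0.2841 - 0.05*2.2725 = 0.1704
f(0.0974, 0.1704) = 5*0.0974^2 + 4*0.1704^2 = 0.1637


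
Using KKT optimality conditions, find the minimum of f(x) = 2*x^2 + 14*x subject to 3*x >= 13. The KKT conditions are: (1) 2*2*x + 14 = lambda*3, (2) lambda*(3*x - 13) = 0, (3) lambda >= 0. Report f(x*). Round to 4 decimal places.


Step 1: Try lambda = 0 (constraint inactive).
x_unc = -14/(2*2) = -3.5
Check: 3*-3.5 = -10.5 < 13 -- violated!
Step 2: Constraint must be active: 3*x = 13
x* = 13/3 = 4.3333 (rounded; the exact value 13/3 is used below)
lambda = (2*2*(13/3) + 14)/3 = 10.4444
Step 3: Compute optimal value.
f(x*) = 2*(13/3)^2 + 14*(13/3) = 98.2222


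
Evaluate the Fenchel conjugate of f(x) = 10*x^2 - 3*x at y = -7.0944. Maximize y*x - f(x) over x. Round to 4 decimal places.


f*(y) = sup_x {y*x - a*x^2 - b*x} = sup_x {(y-b)*x - a*x^2}
FOC: (y - b) - 2a*x = 0 => x* = (y - b)/(2a)
x* = (-7.0944 + 3)/(2*10) = -0.2047
f*(-7.0944) = (y-b)^2/(4a) = (-7.0944 + 3)^2/(4*10)
= 16.7641/40 = 0.4191


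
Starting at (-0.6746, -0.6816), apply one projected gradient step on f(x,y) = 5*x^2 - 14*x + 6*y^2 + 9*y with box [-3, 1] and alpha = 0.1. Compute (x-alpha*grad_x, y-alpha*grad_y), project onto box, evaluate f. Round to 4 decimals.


Step 1: Compute gradient at (-0.6746, -0.6816).
grad_x = 2*5*-0.6746 - 14 = -20.746
grad_y = 2*6*-0.6816 + 9 = 0.8208
Step 2: Gradient step.
x_raw = -0.6746 - 0.1*-20.746 = 1.4
y_raw = -0.6816 - 0.1*0.8208 = -0.7637
Step 3: Project onto [-3, 1].
x_proj = clip(1.4) = 1.0
y_proj = clip(-0.7637) = -0.7637
Step 4: Evaluate f.
f(1.0, -0.7637) = -12.3739


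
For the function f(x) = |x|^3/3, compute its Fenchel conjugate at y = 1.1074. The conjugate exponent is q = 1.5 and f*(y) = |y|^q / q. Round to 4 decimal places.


The conjugate exponent q satisfies 1/p + 1/q = 1.
p = 3, so q = 3/(3 - 1) = 1.5
|y|^q = 1.1074^1.5 = 1.1654
f*(1.1074) = 1.1654 / 1.5 = 0.7769


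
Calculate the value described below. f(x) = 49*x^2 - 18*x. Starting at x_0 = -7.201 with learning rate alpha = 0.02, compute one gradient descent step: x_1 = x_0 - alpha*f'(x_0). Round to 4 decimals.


We compute the gradient at x_0 and apply the update.
f'(x) = 98*x - 18
f'(-7.201) = 98*-7.201 - 18 = -723.698
x_1 = -7.201 - 0.02*-723.698 = 7.273


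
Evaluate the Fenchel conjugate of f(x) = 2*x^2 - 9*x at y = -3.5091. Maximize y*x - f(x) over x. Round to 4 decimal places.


f*(y) = sup_x {y*x - a*x^2 - b*x} = sup_x {(y-b)*x - a*x^2}
FOC: (y - b) - 2a*x = 0 => x* = (y - b)/(2a)
x* = (-3.5091 + 9)/(2*2) = 1.3727
f*(-3.5091) = (y-b)^2/(4a) = (-3.5091 + 9)^2/(4*2)
= 30.15/8 = 3.7687


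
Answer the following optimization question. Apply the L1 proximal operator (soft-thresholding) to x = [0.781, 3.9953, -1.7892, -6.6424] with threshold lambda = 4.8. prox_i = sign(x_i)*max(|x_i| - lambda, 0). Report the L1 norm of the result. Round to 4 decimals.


Soft-thresholding with lambda = 4.8:
prox(0.781) = sign(0.781)*max(|0.781| - 4.8, 0) = 0.0
prox(3.9953) = sign(3.9953)*max(|3.9953| - 4.8, 0) = 0.0
prox(-1.7892) = sign(-1.7892)*max(|-1.7892| - 4.8, 0) = 0.0
prox(-6.6424) = sign(-6.6424)*max(|-6.6424| - 4.8, 0) = -1.8424
prox(x) = [0.0, 0.0, 0.0, -1.8424]
||prox(x)||_1 = 0.0 + 0.0 + 0.0 + 1.8424 = 1.8424


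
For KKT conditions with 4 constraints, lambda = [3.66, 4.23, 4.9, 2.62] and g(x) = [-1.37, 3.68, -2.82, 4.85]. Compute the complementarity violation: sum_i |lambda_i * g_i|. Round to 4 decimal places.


KKT complementary slackness check:
lambda_1 * g_1 = 3.66 * -1.37 = -5.0142
lambda_2 * g_2 = 4.23 * 3.68 = 15.5664
lambda_3 * g_3 = 4.9 * -2.82 = -13.818
lambda_4 * g_4 = 2.62 * 4.85 = 12.707
Total violation = 5.0142 + 15.5664 + 13.818 + 12.707 = 47.1056


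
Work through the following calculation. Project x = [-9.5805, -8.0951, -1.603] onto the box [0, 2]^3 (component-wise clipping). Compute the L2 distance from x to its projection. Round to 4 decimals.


Project each component onto [0, 2].
clip(-9.5805) = 0.0, clip(-8.0951) = 0.0, clip(-1.603) = 0.0
Projection = [0.0, 0.0, 0.0]
Squared diffs: [91.786, 65.5306, 2.5696]
Distance = sqrt(159.8862) = 12.6446


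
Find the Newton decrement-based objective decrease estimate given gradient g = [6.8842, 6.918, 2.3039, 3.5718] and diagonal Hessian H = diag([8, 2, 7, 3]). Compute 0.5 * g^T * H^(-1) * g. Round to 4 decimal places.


Step 1: H is diagonal, so H^(-1) * g = [0.8605, 3.459, 0.3291, 1.1906].
Step 2: g^T H^(-1) g = sum_i g_i^2 / H_ii
  = (6.8842)^2/8 + (6.918)^2/2 + (2.3039)^2/7 + (3.5718)^2/3
  = 5.924 + 23.9294 + 0.7583 + 4.2526 = 34.8643
Step 3: Objective decrease = 0.5 * g^T H^(-1) g = 17.4321


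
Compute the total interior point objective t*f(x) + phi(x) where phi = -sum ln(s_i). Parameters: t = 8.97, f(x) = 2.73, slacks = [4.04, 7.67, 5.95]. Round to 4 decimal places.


Step 1: Compute log-barrier.
ln values: [1.3962, 2.0373, 1.7834]
phi = -(1.3962 + 2.0373 + 1.7834) = -5.217
Step 2: Compute augmented objective.
t*f(x) = 8.97*2.73 = 24.4881
Total = 24.4881 - 5.217 = 19.2711


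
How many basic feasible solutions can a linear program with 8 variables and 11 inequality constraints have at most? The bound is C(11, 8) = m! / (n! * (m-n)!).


Each vertex corresponds to some choice of n active constraints out of m, so the number of vertices is at most C(m, n) = m! / (n!(m-n)!).
m = 11, n = 8
Numerator: 11 * 10 * 9 * 8 * 7 * 6 * 5 * 4
Denominator: 8! = 40320
C(11, 8) = 165


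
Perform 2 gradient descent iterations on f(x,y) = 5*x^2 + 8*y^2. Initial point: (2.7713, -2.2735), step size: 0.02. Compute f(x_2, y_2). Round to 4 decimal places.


Gradient descent on f(x,y) = 5*x^2 + 8*y^2.
Starting point: (2.7713, -2.2735), alpha = 0.02
Step 1: grad_x = 2*5*2.7713 = 27.713, grad_y = 2*8*-2.2735 = -36.376
  x_1 = 2.7713 - 0.02*27.713 = 2.217
  y_1 = -2.2735 - 0.02*-36.376 = -1.546
Step 2: grad_x = 2*5*2.217 = 22.1704, grad_y = 2*8*-1.546 = -24.7357
  x_2 = 2.217 - 0.02*22.1704 = 1.7736
  y_2 = -1.546 - 0.02*-24.7357 = -1.0513
f(1.7736, -1.0513) = 5*1.7736^2 + 8*(-1.0513)^2 = 24.5701


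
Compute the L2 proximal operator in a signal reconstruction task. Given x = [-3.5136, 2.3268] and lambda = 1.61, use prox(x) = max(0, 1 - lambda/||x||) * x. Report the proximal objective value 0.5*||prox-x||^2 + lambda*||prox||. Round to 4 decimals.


Step 1: Compute ||x||.
||x|| = 4.2142
Step 2: Compute scaling factor.
scale = max(0, 1 - 1.61/4.2142) = 0.618
Step 3: prox(x) = [-2.1713, 1.4379]
||prox(x)|| = 2.6042
Step 4: Proximal objective.
0.5*||prox-x||^2 = 1.2961
lambda*||prox|| = 4.1928
Total = 5.4888


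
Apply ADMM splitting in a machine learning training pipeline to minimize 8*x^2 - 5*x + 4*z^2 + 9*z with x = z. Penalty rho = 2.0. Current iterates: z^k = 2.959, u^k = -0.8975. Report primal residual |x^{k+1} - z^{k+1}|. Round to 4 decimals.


ADMM iteration with rho = 2.0, z^k = 2.959, u^k = -0.8975
Step 1: x-update.
Minimize 8*x^2 - 5*x + (2.0/2)*(x - 2.959 - 0.8975)^2
FOC: (2*8 + 2.0)*x = 5 + 2.0*(2.959 + 0.8975)
x^{k+1} = 0.7063
Step 2: z-update.
Minimize 4*z^2 + 9*z + (2.0/2)*(0.7063 - z - 0.8975)^2
FOC: (2*4 + 2.0)*z = -9 + 2.0*(0.7063 - 0.8975)
z^{k+1} = -0.9382
Step 3: u-update.
u^{k+1} = -0.8975 + 0.7063 + 0.9382 = 0.747
Step 4: Primal residual = |0.7063 + 0.9382| = 1.6445
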